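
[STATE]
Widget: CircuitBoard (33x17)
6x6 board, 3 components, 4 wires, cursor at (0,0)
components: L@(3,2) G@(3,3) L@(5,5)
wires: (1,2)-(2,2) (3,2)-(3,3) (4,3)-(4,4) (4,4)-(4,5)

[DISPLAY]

   0 1 2 3 4 5                   
0  [.]                           
                                 
1           ·                    
            │                    
2           ·                    
                                 
3           L ─ G                
                                 
4               · ─ · ─ ·        
                                 
5                       L        
Cursor: (0,0)                    
                                 
                                 
                                 
                                 


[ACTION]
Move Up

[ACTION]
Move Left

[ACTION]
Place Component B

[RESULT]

   0 1 2 3 4 5                   
0  [B]                           
                                 
1           ·                    
            │                    
2           ·                    
                                 
3           L ─ G                
                                 
4               · ─ · ─ ·        
                                 
5                       L        
Cursor: (0,0)                    
                                 
                                 
                                 
                                 


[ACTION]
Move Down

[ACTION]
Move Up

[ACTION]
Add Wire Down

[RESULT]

   0 1 2 3 4 5                   
0  [B]                           
    │                            
1   ·       ·                    
            │                    
2           ·                    
                                 
3           L ─ G                
                                 
4               · ─ · ─ ·        
                                 
5                       L        
Cursor: (0,0)                    
                                 
                                 
                                 
                                 


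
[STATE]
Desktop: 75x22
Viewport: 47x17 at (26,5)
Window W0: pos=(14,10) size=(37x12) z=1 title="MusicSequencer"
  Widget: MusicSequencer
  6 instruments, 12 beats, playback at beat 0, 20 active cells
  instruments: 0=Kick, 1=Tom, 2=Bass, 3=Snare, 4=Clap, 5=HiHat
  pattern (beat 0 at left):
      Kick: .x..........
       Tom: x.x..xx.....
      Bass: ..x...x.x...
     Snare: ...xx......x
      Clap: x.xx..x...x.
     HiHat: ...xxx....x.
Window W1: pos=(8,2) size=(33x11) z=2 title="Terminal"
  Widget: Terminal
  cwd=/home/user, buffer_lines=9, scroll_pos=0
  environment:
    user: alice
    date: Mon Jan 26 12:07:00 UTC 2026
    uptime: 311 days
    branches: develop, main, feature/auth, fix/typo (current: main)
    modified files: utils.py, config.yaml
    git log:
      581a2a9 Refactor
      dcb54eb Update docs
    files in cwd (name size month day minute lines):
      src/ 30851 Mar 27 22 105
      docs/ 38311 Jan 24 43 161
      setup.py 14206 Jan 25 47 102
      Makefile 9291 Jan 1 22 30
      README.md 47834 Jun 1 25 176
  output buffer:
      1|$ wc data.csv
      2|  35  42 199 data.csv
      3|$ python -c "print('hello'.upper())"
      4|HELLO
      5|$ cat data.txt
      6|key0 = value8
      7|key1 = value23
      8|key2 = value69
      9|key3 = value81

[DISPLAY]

              ┃                                
.csv          ┃                                
t('hello'.uppe┃                                
              ┃                                
              ┃                                
              ┃━━━━━━━━━┓                      
              ┃         ┃                      
━━━━━━━━━━━━━━┛─────────┨                      
5678901                 ┃                      
·······                 ┃                      
██·····                 ┃                      
·█·█···                 ┃                      
······█                 ┃                      
·█···█·                 ┃                      
█····█·                 ┃                      
                        ┃                      
━━━━━━━━━━━━━━━━━━━━━━━━┛                      


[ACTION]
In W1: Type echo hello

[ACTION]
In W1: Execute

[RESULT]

              ┃                                
              ┃                                
              ┃                                
              ┃                                
              ┃                                
              ┃━━━━━━━━━┓                      
              ┃         ┃                      
━━━━━━━━━━━━━━┛─────────┨                      
5678901                 ┃                      
·······                 ┃                      
██·····                 ┃                      
·█·█···                 ┃                      
······█                 ┃                      
·█···█·                 ┃                      
█····█·                 ┃                      
                        ┃                      
━━━━━━━━━━━━━━━━━━━━━━━━┛                      


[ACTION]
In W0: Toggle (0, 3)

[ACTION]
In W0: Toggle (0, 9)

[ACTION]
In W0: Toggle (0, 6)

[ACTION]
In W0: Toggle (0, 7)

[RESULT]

              ┃                                
              ┃                                
              ┃                                
              ┃                                
              ┃                                
              ┃━━━━━━━━━┓                      
              ┃         ┃                      
━━━━━━━━━━━━━━┛─────────┨                      
5678901                 ┃                      
·██·█··                 ┃                      
██·····                 ┃                      
·█·█···                 ┃                      
······█                 ┃                      
·█···█·                 ┃                      
█····█·                 ┃                      
                        ┃                      
━━━━━━━━━━━━━━━━━━━━━━━━┛                      


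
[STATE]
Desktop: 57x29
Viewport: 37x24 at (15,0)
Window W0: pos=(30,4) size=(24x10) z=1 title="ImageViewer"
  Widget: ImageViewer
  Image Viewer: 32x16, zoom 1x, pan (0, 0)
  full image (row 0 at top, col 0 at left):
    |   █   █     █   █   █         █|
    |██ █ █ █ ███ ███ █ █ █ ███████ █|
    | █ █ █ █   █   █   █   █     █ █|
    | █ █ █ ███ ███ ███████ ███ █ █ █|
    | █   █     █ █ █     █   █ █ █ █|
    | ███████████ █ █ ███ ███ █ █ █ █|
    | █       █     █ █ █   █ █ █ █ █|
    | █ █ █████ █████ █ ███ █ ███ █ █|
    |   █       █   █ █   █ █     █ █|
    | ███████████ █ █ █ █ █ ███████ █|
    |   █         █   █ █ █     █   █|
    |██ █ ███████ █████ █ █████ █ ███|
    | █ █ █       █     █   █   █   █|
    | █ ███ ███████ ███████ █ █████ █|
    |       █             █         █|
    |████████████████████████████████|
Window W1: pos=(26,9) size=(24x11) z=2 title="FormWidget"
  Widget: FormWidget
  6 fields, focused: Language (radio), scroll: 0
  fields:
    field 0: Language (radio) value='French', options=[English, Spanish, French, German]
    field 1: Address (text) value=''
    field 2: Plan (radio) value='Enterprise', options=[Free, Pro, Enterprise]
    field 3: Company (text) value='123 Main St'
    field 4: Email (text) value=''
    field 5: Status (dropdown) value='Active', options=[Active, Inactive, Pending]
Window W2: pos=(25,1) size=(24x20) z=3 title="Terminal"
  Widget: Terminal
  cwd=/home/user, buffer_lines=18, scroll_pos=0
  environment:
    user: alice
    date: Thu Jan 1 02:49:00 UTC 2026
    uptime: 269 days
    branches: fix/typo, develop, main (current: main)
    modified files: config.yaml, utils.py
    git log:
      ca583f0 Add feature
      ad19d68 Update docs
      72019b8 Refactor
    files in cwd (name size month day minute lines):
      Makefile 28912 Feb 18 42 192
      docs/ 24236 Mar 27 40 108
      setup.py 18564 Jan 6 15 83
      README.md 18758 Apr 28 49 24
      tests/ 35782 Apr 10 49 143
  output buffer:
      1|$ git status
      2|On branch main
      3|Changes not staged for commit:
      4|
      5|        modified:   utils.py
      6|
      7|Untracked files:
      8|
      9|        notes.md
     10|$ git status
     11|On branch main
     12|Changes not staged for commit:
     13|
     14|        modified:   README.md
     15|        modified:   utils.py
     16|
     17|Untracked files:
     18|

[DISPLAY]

                                     
          ┏━━━━━━━━━━━━━━━━━━━━━━┓   
          ┃ Terminal             ┃   
          ┠──────────────────────┨   
          ┃$ git status          ┃━━━
          ┃On branch main        ┃   
          ┃Changes not staged for┃───
          ┃                      ┃   
          ┃        modified:   ut┃ █ 
          ┃                      ┃┓█ 
          ┃Untracked files:      ┃┃██
          ┃                      ┃┨  
          ┃        notes.md      ┃┃█ 
          ┃$ git status          ┃┃━━
          ┃On branch main        ┃┃  
          ┃Changes not staged for┃┃  
          ┃                      ┃┃  
          ┃        modified:   RE┃┃  
          ┃        modified:   ut┃┃  
          ┃                      ┃┛  
          ┗━━━━━━━━━━━━━━━━━━━━━━┛   
                                     
                                     
                                     


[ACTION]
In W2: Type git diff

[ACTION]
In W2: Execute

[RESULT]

                                     
          ┏━━━━━━━━━━━━━━━━━━━━━━┓   
          ┃ Terminal             ┃   
          ┠──────────────────────┨   
          ┃On branch main        ┃━━━
          ┃Changes not staged for┃   
          ┃                      ┃───
          ┃        modified:   RE┃   
          ┃        modified:   ut┃ █ 
          ┃                      ┃┓█ 
          ┃Untracked files:      ┃┃██
          ┃                      ┃┨  
          ┃$ git diff            ┃┃█ 
          ┃diff --git a/main.py b┃┃━━
          ┃--- a/main.py         ┃┃  
          ┃+++ b/main.py         ┃┃  
          ┃@@ -1,3 +1,4 @@       ┃┃  
          ┃+# updated            ┃┃  
          ┃ import sys           ┃┃  
          ┃$ █                   ┃┛  
          ┗━━━━━━━━━━━━━━━━━━━━━━┛   
                                     
                                     
                                     


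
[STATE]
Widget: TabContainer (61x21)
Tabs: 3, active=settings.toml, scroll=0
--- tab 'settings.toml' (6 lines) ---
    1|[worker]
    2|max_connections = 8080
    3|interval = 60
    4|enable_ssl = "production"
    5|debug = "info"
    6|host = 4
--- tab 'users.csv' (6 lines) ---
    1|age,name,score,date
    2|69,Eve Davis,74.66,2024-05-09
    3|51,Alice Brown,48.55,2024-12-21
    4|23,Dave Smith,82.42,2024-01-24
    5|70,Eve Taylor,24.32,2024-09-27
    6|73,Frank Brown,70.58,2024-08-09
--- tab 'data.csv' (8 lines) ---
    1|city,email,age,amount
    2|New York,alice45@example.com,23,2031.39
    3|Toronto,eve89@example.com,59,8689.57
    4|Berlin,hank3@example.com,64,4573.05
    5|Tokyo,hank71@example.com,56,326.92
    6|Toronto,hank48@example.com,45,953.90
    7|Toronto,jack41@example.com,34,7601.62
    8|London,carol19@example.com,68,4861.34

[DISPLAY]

[settings.toml]│ users.csv │ data.csv                        
─────────────────────────────────────────────────────────────
[worker]                                                     
max_connections = 8080                                       
interval = 60                                                
enable_ssl = "production"                                    
debug = "info"                                               
host = 4                                                     
                                                             
                                                             
                                                             
                                                             
                                                             
                                                             
                                                             
                                                             
                                                             
                                                             
                                                             
                                                             
                                                             


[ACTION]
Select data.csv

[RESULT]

 settings.toml │ users.csv │[data.csv]                       
─────────────────────────────────────────────────────────────
city,email,age,amount                                        
New York,alice45@example.com,23,2031.39                      
Toronto,eve89@example.com,59,8689.57                         
Berlin,hank3@example.com,64,4573.05                          
Tokyo,hank71@example.com,56,326.92                           
Toronto,hank48@example.com,45,953.90                         
Toronto,jack41@example.com,34,7601.62                        
London,carol19@example.com,68,4861.34                        
                                                             
                                                             
                                                             
                                                             
                                                             
                                                             
                                                             
                                                             
                                                             
                                                             
                                                             


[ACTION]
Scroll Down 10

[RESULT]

 settings.toml │ users.csv │[data.csv]                       
─────────────────────────────────────────────────────────────
London,carol19@example.com,68,4861.34                        
                                                             
                                                             
                                                             
                                                             
                                                             
                                                             
                                                             
                                                             
                                                             
                                                             
                                                             
                                                             
                                                             
                                                             
                                                             
                                                             
                                                             
                                                             


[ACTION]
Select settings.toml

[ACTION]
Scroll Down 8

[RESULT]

[settings.toml]│ users.csv │ data.csv                        
─────────────────────────────────────────────────────────────
host = 4                                                     
                                                             
                                                             
                                                             
                                                             
                                                             
                                                             
                                                             
                                                             
                                                             
                                                             
                                                             
                                                             
                                                             
                                                             
                                                             
                                                             
                                                             
                                                             


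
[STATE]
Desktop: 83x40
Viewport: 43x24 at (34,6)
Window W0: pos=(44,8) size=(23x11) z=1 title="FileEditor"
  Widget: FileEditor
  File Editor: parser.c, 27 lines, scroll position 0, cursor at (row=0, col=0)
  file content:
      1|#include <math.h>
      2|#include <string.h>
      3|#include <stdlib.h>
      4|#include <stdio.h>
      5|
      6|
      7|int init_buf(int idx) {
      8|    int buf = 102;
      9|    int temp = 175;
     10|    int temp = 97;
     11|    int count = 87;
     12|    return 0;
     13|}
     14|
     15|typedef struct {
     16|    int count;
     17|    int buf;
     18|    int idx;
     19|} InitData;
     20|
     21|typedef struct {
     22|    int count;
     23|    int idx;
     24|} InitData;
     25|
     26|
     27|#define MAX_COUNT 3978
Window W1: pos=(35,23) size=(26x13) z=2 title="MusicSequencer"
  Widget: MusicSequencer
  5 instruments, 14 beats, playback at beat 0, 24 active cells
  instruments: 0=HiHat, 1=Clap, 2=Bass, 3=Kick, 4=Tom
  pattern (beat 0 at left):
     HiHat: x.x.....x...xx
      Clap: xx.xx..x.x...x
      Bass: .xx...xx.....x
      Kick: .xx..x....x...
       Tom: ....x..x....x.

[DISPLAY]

                                           
                                           
          ┏━━━━━━━━━━━━━━━━━━━━━┓          
          ┃ FileEditor          ┃          
          ┠─────────────────────┨          
          ┃█include <math.h>   ▲┃          
          ┃#include <string.h> █┃          
          ┃#include <stdlib.h> ░┃          
          ┃#include <stdio.h>  ░┃          
          ┃                    ░┃          
          ┃                    ░┃          
          ┃int init_buf(int idx▼┃          
          ┗━━━━━━━━━━━━━━━━━━━━━┛          
                                           
                                           
                                           
                                           
 ┏━━━━━━━━━━━━━━━━━━━━━━━━┓                
 ┃ MusicSequencer         ┃                
 ┠────────────────────────┨                
 ┃      ▼1234567890123    ┃                
 ┃ HiHat█·█·····█···██    ┃                
 ┃  Clap██·██··█·█···█    ┃                
 ┃  Bass·██···██·····█    ┃                


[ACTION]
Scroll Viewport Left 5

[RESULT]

                                           
                                           
               ┏━━━━━━━━━━━━━━━━━━━━━┓     
               ┃ FileEditor          ┃     
               ┠─────────────────────┨     
               ┃█include <math.h>   ▲┃     
               ┃#include <string.h> █┃     
               ┃#include <stdlib.h> ░┃     
               ┃#include <stdio.h>  ░┃     
               ┃                    ░┃     
               ┃                    ░┃     
               ┃int init_buf(int idx▼┃     
               ┗━━━━━━━━━━━━━━━━━━━━━┛     
                                           
                                           
                                           
                                           
      ┏━━━━━━━━━━━━━━━━━━━━━━━━┓           
      ┃ MusicSequencer         ┃           
      ┠────────────────────────┨           
      ┃      ▼1234567890123    ┃           
      ┃ HiHat█·█·····█···██    ┃           
      ┃  Clap██·██··█·█···█    ┃           
      ┃  Bass·██···██·····█    ┃           


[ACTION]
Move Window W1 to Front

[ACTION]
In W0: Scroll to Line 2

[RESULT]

                                           
                                           
               ┏━━━━━━━━━━━━━━━━━━━━━┓     
               ┃ FileEditor          ┃     
               ┠─────────────────────┨     
               ┃#include <string.h> ▲┃     
               ┃#include <stdlib.h> █┃     
               ┃#include <stdio.h>  ░┃     
               ┃                    ░┃     
               ┃                    ░┃     
               ┃int init_buf(int idx░┃     
               ┃    int buf = 102;  ▼┃     
               ┗━━━━━━━━━━━━━━━━━━━━━┛     
                                           
                                           
                                           
                                           
      ┏━━━━━━━━━━━━━━━━━━━━━━━━┓           
      ┃ MusicSequencer         ┃           
      ┠────────────────────────┨           
      ┃      ▼1234567890123    ┃           
      ┃ HiHat█·█·····█···██    ┃           
      ┃  Clap██·██··█·█···█    ┃           
      ┃  Bass·██···██·····█    ┃           


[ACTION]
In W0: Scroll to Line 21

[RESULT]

                                           
                                           
               ┏━━━━━━━━━━━━━━━━━━━━━┓     
               ┃ FileEditor          ┃     
               ┠─────────────────────┨     
               ┃typedef struct {    ▲┃     
               ┃    int count;      ░┃     
               ┃    int idx;        ░┃     
               ┃} InitData;         ░┃     
               ┃                    ░┃     
               ┃                    █┃     
               ┃#define MAX_COUNT 39▼┃     
               ┗━━━━━━━━━━━━━━━━━━━━━┛     
                                           
                                           
                                           
                                           
      ┏━━━━━━━━━━━━━━━━━━━━━━━━┓           
      ┃ MusicSequencer         ┃           
      ┠────────────────────────┨           
      ┃      ▼1234567890123    ┃           
      ┃ HiHat█·█·····█···██    ┃           
      ┃  Clap██·██··█·█···█    ┃           
      ┃  Bass·██···██·····█    ┃           


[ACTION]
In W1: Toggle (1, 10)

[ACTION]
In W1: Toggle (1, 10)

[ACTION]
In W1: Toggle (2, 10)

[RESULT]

                                           
                                           
               ┏━━━━━━━━━━━━━━━━━━━━━┓     
               ┃ FileEditor          ┃     
               ┠─────────────────────┨     
               ┃typedef struct {    ▲┃     
               ┃    int count;      ░┃     
               ┃    int idx;        ░┃     
               ┃} InitData;         ░┃     
               ┃                    ░┃     
               ┃                    █┃     
               ┃#define MAX_COUNT 39▼┃     
               ┗━━━━━━━━━━━━━━━━━━━━━┛     
                                           
                                           
                                           
                                           
      ┏━━━━━━━━━━━━━━━━━━━━━━━━┓           
      ┃ MusicSequencer         ┃           
      ┠────────────────────────┨           
      ┃      ▼1234567890123    ┃           
      ┃ HiHat█·█·····█···██    ┃           
      ┃  Clap██·██··█·█···█    ┃           
      ┃  Bass·██···██··█··█    ┃           


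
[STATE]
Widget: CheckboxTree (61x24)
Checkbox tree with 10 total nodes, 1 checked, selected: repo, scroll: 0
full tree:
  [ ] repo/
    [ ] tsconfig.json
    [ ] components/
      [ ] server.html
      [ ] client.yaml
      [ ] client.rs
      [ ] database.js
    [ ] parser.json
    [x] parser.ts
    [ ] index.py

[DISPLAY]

>[-] repo/                                                   
   [ ] tsconfig.json                                         
   [ ] components/                                           
     [ ] server.html                                         
     [ ] client.yaml                                         
     [ ] client.rs                                           
     [ ] database.js                                         
   [ ] parser.json                                           
   [x] parser.ts                                             
   [ ] index.py                                              
                                                             
                                                             
                                                             
                                                             
                                                             
                                                             
                                                             
                                                             
                                                             
                                                             
                                                             
                                                             
                                                             
                                                             


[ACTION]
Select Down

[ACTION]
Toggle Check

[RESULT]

 [-] repo/                                                   
>  [x] tsconfig.json                                         
   [ ] components/                                           
     [ ] server.html                                         
     [ ] client.yaml                                         
     [ ] client.rs                                           
     [ ] database.js                                         
   [ ] parser.json                                           
   [x] parser.ts                                             
   [ ] index.py                                              
                                                             
                                                             
                                                             
                                                             
                                                             
                                                             
                                                             
                                                             
                                                             
                                                             
                                                             
                                                             
                                                             
                                                             


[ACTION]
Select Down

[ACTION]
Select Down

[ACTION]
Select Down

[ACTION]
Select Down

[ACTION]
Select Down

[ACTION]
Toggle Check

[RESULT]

 [-] repo/                                                   
   [x] tsconfig.json                                         
   [-] components/                                           
     [ ] server.html                                         
     [ ] client.yaml                                         
     [ ] client.rs                                           
>    [x] database.js                                         
   [ ] parser.json                                           
   [x] parser.ts                                             
   [ ] index.py                                              
                                                             
                                                             
                                                             
                                                             
                                                             
                                                             
                                                             
                                                             
                                                             
                                                             
                                                             
                                                             
                                                             
                                                             


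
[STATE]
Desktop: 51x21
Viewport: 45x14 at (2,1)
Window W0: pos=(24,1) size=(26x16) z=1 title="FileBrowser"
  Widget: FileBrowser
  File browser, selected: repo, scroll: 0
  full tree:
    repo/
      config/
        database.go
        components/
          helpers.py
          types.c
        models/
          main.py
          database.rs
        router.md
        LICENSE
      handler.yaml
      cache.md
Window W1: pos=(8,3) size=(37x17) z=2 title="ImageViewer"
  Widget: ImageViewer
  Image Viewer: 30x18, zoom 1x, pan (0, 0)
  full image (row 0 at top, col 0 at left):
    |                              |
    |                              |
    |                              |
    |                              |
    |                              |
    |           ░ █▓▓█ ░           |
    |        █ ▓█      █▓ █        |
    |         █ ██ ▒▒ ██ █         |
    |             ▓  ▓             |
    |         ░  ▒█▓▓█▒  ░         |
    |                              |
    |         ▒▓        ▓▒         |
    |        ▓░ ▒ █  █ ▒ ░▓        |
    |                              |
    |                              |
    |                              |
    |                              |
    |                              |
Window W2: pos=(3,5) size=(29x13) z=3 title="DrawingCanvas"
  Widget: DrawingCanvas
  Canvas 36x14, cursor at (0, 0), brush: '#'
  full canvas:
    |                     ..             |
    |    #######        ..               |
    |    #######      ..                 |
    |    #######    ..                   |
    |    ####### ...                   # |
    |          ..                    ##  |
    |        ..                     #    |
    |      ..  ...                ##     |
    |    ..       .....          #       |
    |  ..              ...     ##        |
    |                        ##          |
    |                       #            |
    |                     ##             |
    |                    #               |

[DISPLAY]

                      ┏━━━━━━━━━━━━━━━━━━━━━━
                      ┃ FileBrowser          
      ┏━━━━━━━━━━━━━━━━━━━━━━━━━━━━━━━━━━━┓──
      ┃ ImageViewer                       ┃  
 ┏━━━━━━━━━━━━━━━━━━━━━━━━━━━┓────────────┨  
 ┃ DrawingCanvas             ┃            ┃  
 ┠───────────────────────────┨            ┃  
 ┃+                    ..    ┃            ┃  
 ┃    #######        ..      ┃            ┃  
 ┃    #######      ..        ┃            ┃  
 ┃    #######    ..          ┃            ┃  
 ┃    ####### ...            ┃            ┃  
 ┃          ..               ┃            ┃  
 ┃        ..                 ┃            ┃  


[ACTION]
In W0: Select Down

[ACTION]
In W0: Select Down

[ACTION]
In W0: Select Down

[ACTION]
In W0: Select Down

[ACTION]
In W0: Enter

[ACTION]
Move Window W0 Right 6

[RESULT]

                       ┏━━━━━━━━━━━━━━━━━━━━━
                       ┃ FileBrowser         
      ┏━━━━━━━━━━━━━━━━━━━━━━━━━━━━━━━━━━━┓──
      ┃ ImageViewer                       ┃  
 ┏━━━━━━━━━━━━━━━━━━━━━━━━━━━┓────────────┨  
 ┃ DrawingCanvas             ┃            ┃  
 ┠───────────────────────────┨            ┃  
 ┃+                    ..    ┃            ┃  
 ┃    #######        ..      ┃            ┃  
 ┃    #######      ..        ┃            ┃  
 ┃    #######    ..          ┃            ┃  
 ┃    ####### ...            ┃            ┃  
 ┃          ..               ┃            ┃  
 ┃        ..                 ┃            ┃  


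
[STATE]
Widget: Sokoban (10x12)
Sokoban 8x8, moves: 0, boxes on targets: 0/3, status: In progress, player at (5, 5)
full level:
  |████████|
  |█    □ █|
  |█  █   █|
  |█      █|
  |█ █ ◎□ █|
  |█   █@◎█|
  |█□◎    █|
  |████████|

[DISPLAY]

████████  
█    □ █  
█  █   █  
█      █  
█ █ ◎□ █  
█   █@◎█  
█□◎    █  
████████  
Moves: 0  
          
          
          


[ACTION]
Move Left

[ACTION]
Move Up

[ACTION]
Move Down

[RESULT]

████████  
█    □ █  
█  █   █  
█    □ █  
█ █ ◎  █  
█   █@◎█  
█□◎    █  
████████  
Moves: 2  
          
          
          


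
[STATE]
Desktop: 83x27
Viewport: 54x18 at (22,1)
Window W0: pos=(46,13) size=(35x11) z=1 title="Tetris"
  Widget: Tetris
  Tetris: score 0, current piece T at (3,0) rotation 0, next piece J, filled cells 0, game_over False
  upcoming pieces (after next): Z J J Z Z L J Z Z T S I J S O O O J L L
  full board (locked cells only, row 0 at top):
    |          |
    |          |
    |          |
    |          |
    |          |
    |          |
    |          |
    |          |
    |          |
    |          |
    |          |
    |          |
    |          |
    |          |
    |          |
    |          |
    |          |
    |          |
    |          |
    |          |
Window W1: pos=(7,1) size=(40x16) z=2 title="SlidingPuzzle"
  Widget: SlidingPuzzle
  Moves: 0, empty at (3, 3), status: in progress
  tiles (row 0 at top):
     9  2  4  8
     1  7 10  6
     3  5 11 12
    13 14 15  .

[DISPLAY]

━━━━━━━━━━━━━━━━━━━━━━━━┓                             
                        ┃                             
────────────────────────┨                             
─┬────┐                 ┃                             
 │  8 │                 ┃                             
─┼────┤                 ┃                             
 │  6 │                 ┃                             
─┼────┤                 ┃                             
 │ 12 │                 ┃                             
─┼────┤                 ┃                             
 │    │                 ┃                             
─┴────┘                 ┃                             
                        ┃━━━━━━━━━━━━━━━━━━━━━━━━━━━━━
                        ┃ Tetris                      
                        ┃─────────────────────────────
━━━━━━━━━━━━━━━━━━━━━━━━┛          │Next:             
                        ┃          │█                 
                        ┃          │███               


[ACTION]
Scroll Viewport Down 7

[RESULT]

─┼────┤                 ┃                             
 │ 12 │                 ┃                             
─┼────┤                 ┃                             
 │    │                 ┃                             
─┴────┘                 ┃                             
                        ┃━━━━━━━━━━━━━━━━━━━━━━━━━━━━━
                        ┃ Tetris                      
                        ┃─────────────────────────────
━━━━━━━━━━━━━━━━━━━━━━━━┛          │Next:             
                        ┃          │█                 
                        ┃          │███               
                        ┃          │                  
                        ┃          │                  
                        ┃          │                  
                        ┃          │Score:            
                        ┗━━━━━━━━━━━━━━━━━━━━━━━━━━━━━
                                                      
                                                      


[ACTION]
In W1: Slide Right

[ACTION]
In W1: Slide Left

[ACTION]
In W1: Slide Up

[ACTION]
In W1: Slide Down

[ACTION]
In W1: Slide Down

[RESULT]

─┼────┤                 ┃                             
 │  6 │                 ┃                             
─┼────┤                 ┃                             
 │ 12 │                 ┃                             
─┴────┘                 ┃                             
                        ┃━━━━━━━━━━━━━━━━━━━━━━━━━━━━━
                        ┃ Tetris                      
                        ┃─────────────────────────────
━━━━━━━━━━━━━━━━━━━━━━━━┛          │Next:             
                        ┃          │█                 
                        ┃          │███               
                        ┃          │                  
                        ┃          │                  
                        ┃          │                  
                        ┃          │Score:            
                        ┗━━━━━━━━━━━━━━━━━━━━━━━━━━━━━
                                                      
                                                      
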